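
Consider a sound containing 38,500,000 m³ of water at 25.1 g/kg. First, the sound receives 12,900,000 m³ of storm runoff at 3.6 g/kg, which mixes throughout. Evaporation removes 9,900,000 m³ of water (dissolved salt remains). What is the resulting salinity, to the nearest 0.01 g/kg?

24.40 g/kg

After mixing: salt = 38,500,000×25.1 + 12,900,000×3.6 = 1,012,790,000; volume = 51,400,000 m³
After evaporation: salt unchanged = 1,012,790,000; volume = 51,400,000 − 9,900,000 = 41,500,000 m³
S = 1,012,790,000 / 41,500,000 = 24.4046 g/kg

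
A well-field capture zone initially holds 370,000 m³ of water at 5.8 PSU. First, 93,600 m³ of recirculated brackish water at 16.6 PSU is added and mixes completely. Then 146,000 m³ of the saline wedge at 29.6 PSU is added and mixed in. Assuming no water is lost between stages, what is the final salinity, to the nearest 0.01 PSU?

13.16 PSU

Conserving salt mass:
Initial salt = 370,000×5.8 = 2,146,000
After stage 1: salt = 2,146,000 + 93,600×16.6 = 3,699,760; volume = 463,600 m³; S = 7.981 PSU
After stage 2: salt = 3,699,760 + 146,000×29.6 = 8,021,360; volume = 609,600 m³
S = 8,021,360 / 609,600 = 13.1584 PSU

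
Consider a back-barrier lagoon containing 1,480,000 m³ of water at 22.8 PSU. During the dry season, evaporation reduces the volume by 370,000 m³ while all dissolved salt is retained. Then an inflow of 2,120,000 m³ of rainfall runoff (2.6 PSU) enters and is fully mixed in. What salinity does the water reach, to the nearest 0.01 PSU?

12.15 PSU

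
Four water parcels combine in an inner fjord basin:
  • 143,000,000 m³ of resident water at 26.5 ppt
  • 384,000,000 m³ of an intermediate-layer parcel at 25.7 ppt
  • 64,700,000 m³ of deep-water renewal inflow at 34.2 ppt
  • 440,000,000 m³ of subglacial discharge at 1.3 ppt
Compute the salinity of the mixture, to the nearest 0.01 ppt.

Total salt / total volume:
salt = 143,000,000×26.5 + 384,000,000×25.7 + 64,700,000×34.2 + 440,000,000×1.3 = 3,789,500,000 + 9,868,800,000 + 2,212,740,000 + 572,000,000 = 16,443,040,000
volume = 143,000,000 + 384,000,000 + 64,700,000 + 440,000,000 = 1,031,700,000 m³
S = 16,443,040,000 / 1,031,700,000 = 15.9378 ppt

15.94 ppt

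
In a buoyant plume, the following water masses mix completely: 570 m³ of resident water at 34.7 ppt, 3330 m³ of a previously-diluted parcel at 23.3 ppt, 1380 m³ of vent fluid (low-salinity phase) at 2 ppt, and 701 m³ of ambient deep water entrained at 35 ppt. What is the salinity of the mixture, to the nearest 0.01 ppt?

Salt balance:
salt = 570×34.7 + 3,330×23.3 + 1,380×2 + 701×35 = 19,779 + 77,589 + 2,760 + 24,535 = 124,663
volume = 570 + 3,330 + 1,380 + 701 = 5,981 m³
S = 124,663 / 5,981 = 20.8432 ppt

20.84 ppt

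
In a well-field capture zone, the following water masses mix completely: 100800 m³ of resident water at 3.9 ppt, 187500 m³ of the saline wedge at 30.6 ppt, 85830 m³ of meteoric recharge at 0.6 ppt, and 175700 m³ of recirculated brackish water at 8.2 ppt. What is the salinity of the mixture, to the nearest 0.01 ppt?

Salt balance:
salt = 100,800×3.9 + 187,500×30.6 + 85,830×0.6 + 175,700×8.2 = 393,120 + 5,737,500 + 51,498 + 1,440,740 = 7,622,858
volume = 100,800 + 187,500 + 85,830 + 175,700 = 549,830 m³
S = 7,622,858 / 549,830 = 13.864 ppt

13.86 ppt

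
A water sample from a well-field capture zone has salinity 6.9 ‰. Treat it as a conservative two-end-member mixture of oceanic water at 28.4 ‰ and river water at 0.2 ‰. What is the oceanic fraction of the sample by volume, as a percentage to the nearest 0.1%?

Let g be the oceanic fraction. Salt balance per unit volume:
g×28.4 + (1−g)×0.2 = 6.9
g = (6.9 − 0.2) / (28.4 − 0.2) = 6.7/28.2 = 0.2376

23.8%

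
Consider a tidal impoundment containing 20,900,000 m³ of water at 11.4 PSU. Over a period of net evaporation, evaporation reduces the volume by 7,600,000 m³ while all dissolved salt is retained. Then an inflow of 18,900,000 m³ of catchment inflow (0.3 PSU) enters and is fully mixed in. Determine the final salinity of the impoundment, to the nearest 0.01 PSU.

7.58 PSU

After evaporation: salt = 20,900,000×11.4 = 238,260,000; volume = 20,900,000 − 7,600,000 = 13,300,000 m³
After mixing: salt = 238,260,000 + 18,900,000×0.3 = 243,930,000; volume = 13,300,000 + 18,900,000 = 32,200,000 m³
S = 243,930,000 / 32,200,000 = 7.5755 PSU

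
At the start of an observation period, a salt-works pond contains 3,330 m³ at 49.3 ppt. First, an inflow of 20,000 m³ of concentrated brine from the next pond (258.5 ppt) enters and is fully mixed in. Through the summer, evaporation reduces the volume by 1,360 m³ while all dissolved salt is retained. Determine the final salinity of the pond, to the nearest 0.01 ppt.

After mixing: salt = 3,330×49.3 + 20,000×258.5 = 5,334,169; volume = 23,330 m³
After evaporation: salt unchanged = 5,334,169; volume = 23,330 − 1,360 = 21,970 m³
S = 5,334,169 / 21,970 = 242.7933 ppt

242.79 ppt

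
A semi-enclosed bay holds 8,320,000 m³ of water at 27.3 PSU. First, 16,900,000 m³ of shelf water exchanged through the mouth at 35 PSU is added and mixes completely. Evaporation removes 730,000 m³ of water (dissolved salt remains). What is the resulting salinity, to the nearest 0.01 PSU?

33.43 PSU

After mixing: salt = 8,320,000×27.3 + 16,900,000×35 = 818,636,000; volume = 25,220,000 m³
After evaporation: salt unchanged = 818,636,000; volume = 25,220,000 − 730,000 = 24,490,000 m³
S = 818,636,000 / 24,490,000 = 33.4274 PSU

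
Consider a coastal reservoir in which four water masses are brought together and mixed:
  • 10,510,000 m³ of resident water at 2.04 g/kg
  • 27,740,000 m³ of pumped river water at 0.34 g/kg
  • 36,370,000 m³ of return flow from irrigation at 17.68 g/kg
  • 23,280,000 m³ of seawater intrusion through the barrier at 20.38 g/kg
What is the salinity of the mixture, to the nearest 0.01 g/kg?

11.73 g/kg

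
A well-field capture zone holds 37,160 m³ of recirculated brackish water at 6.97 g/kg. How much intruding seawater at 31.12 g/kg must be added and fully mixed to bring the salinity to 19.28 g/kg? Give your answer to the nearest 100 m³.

38600 m³

Salt balance: 37,160×6.97 + V×31.12 = (37,160+V)×19.28
259,005.2 + 31.12V = 716,444.8 + 19.28V
457,439.6 = 11.84V
V = 38,635.1 m³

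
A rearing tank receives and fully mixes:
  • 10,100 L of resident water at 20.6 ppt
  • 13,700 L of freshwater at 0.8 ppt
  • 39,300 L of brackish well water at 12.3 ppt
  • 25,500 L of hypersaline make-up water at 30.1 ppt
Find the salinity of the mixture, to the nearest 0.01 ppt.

Mass of salt is conserved:
salt = 10,100×20.6 + 13,700×0.8 + 39,300×12.3 + 25,500×30.1 = 208,060 + 10,960 + 483,390 + 767,550 = 1,469,960
volume = 10,100 + 13,700 + 39,300 + 25,500 = 88,600 L
S = 1,469,960 / 88,600 = 16.591 ppt

16.59 ppt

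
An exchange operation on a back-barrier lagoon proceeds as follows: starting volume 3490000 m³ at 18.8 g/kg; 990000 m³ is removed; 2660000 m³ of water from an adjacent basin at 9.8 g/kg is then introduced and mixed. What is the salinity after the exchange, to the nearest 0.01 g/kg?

14.16 g/kg

Remaining after removal: 2,500,000 m³ at 18.8 g/kg (salt = 47,000,000)
After addition: salt = 47,000,000 + 2,660,000×9.8 = 73,068,000; volume = 5,160,000 m³
S = 73,068,000 / 5,160,000 = 14.1605 g/kg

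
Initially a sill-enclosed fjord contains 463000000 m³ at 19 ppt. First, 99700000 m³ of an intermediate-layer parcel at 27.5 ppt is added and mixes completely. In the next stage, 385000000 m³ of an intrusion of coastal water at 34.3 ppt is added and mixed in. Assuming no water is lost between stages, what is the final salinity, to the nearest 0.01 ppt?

26.11 ppt

Conserving salt mass:
Initial salt = 463,000,000×19 = 8,797,000,000
After stage 1: salt = 8,797,000,000 + 99,700,000×27.5 = 11,538,750,000; volume = 562,700,000 m³; S = 20.506 ppt
After stage 2: salt = 11,538,750,000 + 385,000,000×34.3 = 24,744,250,000; volume = 947,700,000 m³
S = 24,744,250,000 / 947,700,000 = 26.1098 ppt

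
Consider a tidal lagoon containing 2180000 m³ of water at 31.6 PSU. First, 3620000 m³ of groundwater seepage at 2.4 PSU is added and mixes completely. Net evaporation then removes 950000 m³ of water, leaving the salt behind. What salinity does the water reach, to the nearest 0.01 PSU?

After mixing: salt = 2,180,000×31.6 + 3,620,000×2.4 = 77,576,000; volume = 5,800,000 m³
After evaporation: salt unchanged = 77,576,000; volume = 5,800,000 − 950,000 = 4,850,000 m³
S = 77,576,000 / 4,850,000 = 15.9951 PSU

16.00 PSU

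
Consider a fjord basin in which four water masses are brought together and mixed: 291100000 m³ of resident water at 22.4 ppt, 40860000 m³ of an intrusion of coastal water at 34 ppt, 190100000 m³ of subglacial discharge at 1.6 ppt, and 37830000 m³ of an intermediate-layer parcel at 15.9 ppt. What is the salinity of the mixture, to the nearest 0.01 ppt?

By conservation of dissolved salt,
salt = 291,100,000×22.4 + 40,860,000×34 + 190,100,000×1.6 + 37,830,000×15.9 = 6,520,640,000 + 1,389,240,000 + 304,160,000 + 601,497,000 = 8,815,537,000
volume = 291,100,000 + 40,860,000 + 190,100,000 + 37,830,000 = 559,890,000 m³
S = 8,815,537,000 / 559,890,000 = 15.7451 ppt

15.75 ppt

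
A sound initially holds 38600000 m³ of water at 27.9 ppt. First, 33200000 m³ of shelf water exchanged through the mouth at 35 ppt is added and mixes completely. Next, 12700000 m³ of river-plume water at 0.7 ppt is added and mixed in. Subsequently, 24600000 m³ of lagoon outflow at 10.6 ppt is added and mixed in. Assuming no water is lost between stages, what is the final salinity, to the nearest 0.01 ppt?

Salt balance:
Initial salt = 38,600,000×27.9 = 1,076,940,000
After stage 1: salt = 1,076,940,000 + 33,200,000×35 = 2,238,940,000; volume = 71,800,000 m³; S = 31.183 ppt
After stage 2: salt = 2,238,940,000 + 12,700,000×0.7 = 2,247,830,000; volume = 84,500,000 m³; S = 26.602 ppt
After stage 3: salt = 2,247,830,000 + 24,600,000×10.6 = 2,508,590,000; volume = 109,100,000 m³
S = 2,508,590,000 / 109,100,000 = 22.9935 ppt

22.99 ppt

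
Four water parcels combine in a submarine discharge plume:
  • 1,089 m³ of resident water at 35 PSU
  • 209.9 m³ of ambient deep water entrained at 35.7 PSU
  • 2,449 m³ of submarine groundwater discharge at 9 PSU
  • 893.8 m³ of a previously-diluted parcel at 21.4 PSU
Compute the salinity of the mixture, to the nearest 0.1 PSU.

18.7 PSU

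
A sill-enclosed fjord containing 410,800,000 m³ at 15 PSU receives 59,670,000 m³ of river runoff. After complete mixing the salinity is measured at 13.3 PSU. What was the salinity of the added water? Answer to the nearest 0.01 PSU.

1.60 PSU

Salt balance: 410,800,000×15 + 59,670,000×S = 470,470,000×13.3
6,162,000,000 + 59,670,000·S = 6,257,251,000
S = (6,257,251,000 − 6,162,000,000) / 59,670,000 = 1.5963 PSU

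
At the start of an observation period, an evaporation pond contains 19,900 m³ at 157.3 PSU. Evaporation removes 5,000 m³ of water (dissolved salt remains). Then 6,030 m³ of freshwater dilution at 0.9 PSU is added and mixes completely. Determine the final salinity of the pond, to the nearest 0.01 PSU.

After evaporation: salt = 19,900×157.3 = 3,130,270; volume = 19,900 − 5,000 = 14,900 m³
After mixing: salt = 3,130,270 + 6,030×0.9 = 3,135,697; volume = 14,900 + 6,030 = 20,930 m³
S = 3,135,697 / 20,930 = 149.8183 PSU

149.82 PSU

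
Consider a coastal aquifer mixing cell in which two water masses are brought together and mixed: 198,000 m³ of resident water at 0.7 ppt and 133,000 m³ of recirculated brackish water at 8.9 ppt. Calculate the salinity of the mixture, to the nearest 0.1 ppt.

Total salt / total volume:
salt = 198,000×0.7 + 133,000×8.9 = 138,600 + 1,183,700 = 1,322,300
volume = 198,000 + 133,000 = 331,000 m³
S = 1,322,300 / 331,000 = 3.995 ppt

4.0 ppt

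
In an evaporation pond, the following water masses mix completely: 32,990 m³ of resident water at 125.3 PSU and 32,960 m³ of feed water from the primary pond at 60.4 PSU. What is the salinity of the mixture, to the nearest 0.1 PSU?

Mass of salt is conserved:
salt = 32,990×125.3 + 32,960×60.4 = 4,133,647 + 1,990,784 = 6,124,431
volume = 32,990 + 32,960 = 65,950 m³
S = 6,124,431 / 65,950 = 92.865 PSU

92.9 PSU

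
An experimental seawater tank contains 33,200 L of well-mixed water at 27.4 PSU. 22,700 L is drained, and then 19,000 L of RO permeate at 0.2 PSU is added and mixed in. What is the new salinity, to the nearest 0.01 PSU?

Remaining after removal: 10,500 L at 27.4 PSU (salt = 287,700)
After addition: salt = 287,700 + 19,000×0.2 = 291,500; volume = 29,500 L
S = 291,500 / 29,500 = 9.8814 PSU

9.88 PSU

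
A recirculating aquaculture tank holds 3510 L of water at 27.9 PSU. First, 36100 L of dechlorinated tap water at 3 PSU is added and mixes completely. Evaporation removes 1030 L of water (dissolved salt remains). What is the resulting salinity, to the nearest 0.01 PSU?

5.35 PSU

After mixing: salt = 3,510×27.9 + 36,100×3 = 206,229; volume = 39,610 L
After evaporation: salt unchanged = 206,229; volume = 39,610 − 1,030 = 38,580 L
S = 206,229 / 38,580 = 5.3455 PSU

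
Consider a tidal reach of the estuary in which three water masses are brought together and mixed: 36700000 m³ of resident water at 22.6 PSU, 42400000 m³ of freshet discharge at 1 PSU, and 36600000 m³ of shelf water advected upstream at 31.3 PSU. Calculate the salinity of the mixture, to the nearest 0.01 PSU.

Total salt / total volume:
salt = 36,700,000×22.6 + 42,400,000×1 + 36,600,000×31.3 = 829,420,000 + 42,400,000 + 1,145,580,000 = 2,017,400,000
volume = 36,700,000 + 42,400,000 + 36,600,000 = 115,700,000 m³
S = 2,017,400,000 / 115,700,000 = 17.4365 PSU

17.44 PSU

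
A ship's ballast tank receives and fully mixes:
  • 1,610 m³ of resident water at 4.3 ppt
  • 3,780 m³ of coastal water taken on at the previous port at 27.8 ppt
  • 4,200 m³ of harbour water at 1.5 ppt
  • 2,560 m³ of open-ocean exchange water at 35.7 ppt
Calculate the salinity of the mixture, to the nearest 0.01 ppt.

17.26 ppt

Salt balance:
salt = 1,610×4.3 + 3,780×27.8 + 4,200×1.5 + 2,560×35.7 = 6,923 + 105,084 + 6,300 + 91,392 = 209,699
volume = 1,610 + 3,780 + 4,200 + 2,560 = 12,150 m³
S = 209,699 / 12,150 = 17.2592 ppt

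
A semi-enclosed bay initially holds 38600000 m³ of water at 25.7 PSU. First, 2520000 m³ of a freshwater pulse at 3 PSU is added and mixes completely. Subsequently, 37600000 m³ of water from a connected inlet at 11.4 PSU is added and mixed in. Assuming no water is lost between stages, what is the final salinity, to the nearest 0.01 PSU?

Salt balance:
Initial salt = 38,600,000×25.7 = 992,020,000
After stage 1: salt = 992,020,000 + 2,520,000×3 = 999,580,000; volume = 41,120,000 m³; S = 24.309 PSU
After stage 2: salt = 999,580,000 + 37,600,000×11.4 = 1,428,220,000; volume = 78,720,000 m³
S = 1,428,220,000 / 78,720,000 = 18.143 PSU

18.14 PSU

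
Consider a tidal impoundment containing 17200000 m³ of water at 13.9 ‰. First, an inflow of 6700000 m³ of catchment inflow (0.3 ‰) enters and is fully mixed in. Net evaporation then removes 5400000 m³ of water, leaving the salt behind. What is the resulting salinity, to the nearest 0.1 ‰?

13.0 ‰

After mixing: salt = 17,200,000×13.9 + 6,700,000×0.3 = 241,090,000; volume = 23,900,000 m³
After evaporation: salt unchanged = 241,090,000; volume = 23,900,000 − 5,400,000 = 18,500,000 m³
S = 241,090,000 / 18,500,000 = 13.0319 ‰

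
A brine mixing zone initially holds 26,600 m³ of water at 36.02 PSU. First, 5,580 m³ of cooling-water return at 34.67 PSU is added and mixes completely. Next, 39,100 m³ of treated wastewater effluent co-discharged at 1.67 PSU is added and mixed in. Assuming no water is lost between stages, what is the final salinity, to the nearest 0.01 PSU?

Salt balance:
Initial salt = 26,600×36.02 = 958,132
After stage 1: salt = 958,132 + 5,580×34.67 = 1,151,590.6; volume = 32,180 m³; S = 35.786 PSU
After stage 2: salt = 1,151,590.6 + 39,100×1.67 = 1,216,887.6; volume = 71,280 m³
S = 1,216,887.6 / 71,280 = 17.0719 PSU

17.07 PSU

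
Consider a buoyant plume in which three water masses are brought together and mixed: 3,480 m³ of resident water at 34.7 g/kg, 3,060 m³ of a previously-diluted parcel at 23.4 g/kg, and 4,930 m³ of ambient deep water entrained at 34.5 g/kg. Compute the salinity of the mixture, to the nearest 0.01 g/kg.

Weighted by volume,
salt = 3,480×34.7 + 3,060×23.4 + 4,930×34.5 = 120,756 + 71,604 + 170,085 = 362,445
volume = 3,480 + 3,060 + 4,930 = 11,470 m³
S = 362,445 / 11,470 = 31.5994 g/kg

31.60 g/kg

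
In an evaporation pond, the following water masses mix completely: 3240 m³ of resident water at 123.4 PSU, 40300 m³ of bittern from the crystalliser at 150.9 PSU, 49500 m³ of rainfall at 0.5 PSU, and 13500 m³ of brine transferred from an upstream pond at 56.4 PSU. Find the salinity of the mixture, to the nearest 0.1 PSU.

68.2 PSU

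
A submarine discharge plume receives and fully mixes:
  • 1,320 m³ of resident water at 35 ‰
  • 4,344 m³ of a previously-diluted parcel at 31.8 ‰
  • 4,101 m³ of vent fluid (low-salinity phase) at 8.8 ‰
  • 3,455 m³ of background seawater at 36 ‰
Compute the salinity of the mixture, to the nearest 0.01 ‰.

26.08 ‰

Conserving salt mass:
salt = 1,320×35 + 4,344×31.8 + 4,101×8.8 + 3,455×36 = 46,200 + 138,139.2 + 36,088.8 + 124,380 = 344,808
volume = 1,320 + 4,344 + 4,101 + 3,455 = 13,220 m³
S = 344,808 / 13,220 = 26.0823 ‰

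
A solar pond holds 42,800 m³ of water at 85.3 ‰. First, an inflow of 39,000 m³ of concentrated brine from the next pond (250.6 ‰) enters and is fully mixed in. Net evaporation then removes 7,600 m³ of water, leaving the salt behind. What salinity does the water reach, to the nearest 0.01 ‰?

180.92 ‰

After mixing: salt = 42,800×85.3 + 39,000×250.6 = 13,424,240; volume = 81,800 m³
After evaporation: salt unchanged = 13,424,240; volume = 81,800 − 7,600 = 74,200 m³
S = 13,424,240 / 74,200 = 180.9197 ‰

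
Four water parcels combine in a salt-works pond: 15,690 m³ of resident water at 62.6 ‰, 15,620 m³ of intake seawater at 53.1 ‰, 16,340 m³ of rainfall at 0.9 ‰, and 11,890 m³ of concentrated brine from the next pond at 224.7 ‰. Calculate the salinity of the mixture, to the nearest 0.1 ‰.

75.5 ‰

Mass of salt is conserved:
salt = 15,690×62.6 + 15,620×53.1 + 16,340×0.9 + 11,890×224.7 = 982,194 + 829,422 + 14,706 + 2,671,683 = 4,498,005
volume = 15,690 + 15,620 + 16,340 + 11,890 = 59,540 m³
S = 4,498,005 / 59,540 = 75.546 ‰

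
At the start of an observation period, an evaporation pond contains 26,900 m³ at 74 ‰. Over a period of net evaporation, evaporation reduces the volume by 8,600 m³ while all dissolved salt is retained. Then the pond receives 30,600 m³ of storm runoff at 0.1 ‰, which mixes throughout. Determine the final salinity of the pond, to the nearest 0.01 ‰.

After evaporation: salt = 26,900×74 = 1,990,600; volume = 26,900 − 8,600 = 18,300 m³
After mixing: salt = 1,990,600 + 30,600×0.1 = 1,993,660; volume = 18,300 + 30,600 = 48,900 m³
S = 1,993,660 / 48,900 = 40.7701 ‰

40.77 ‰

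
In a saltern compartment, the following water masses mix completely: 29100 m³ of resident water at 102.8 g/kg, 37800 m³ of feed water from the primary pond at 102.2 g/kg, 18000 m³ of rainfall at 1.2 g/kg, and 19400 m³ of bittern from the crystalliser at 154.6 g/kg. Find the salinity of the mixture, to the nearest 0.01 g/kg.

94.68 g/kg

Weighted by volume,
salt = 29,100×102.8 + 37,800×102.2 + 18,000×1.2 + 19,400×154.6 = 2,991,480 + 3,863,160 + 21,600 + 2,999,240 = 9,875,480
volume = 29,100 + 37,800 + 18,000 + 19,400 = 104,300 m³
S = 9,875,480 / 104,300 = 94.6834 g/kg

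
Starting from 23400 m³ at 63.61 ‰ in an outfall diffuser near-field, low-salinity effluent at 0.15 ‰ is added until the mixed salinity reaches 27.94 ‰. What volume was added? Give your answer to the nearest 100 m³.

30000 m³

Salt balance: 23,400×63.61 + V×0.15 = (23,400+V)×27.94
1,488,474 + 0.15V = 653,796 + 27.94V
834,678 = 27.79V
V = 30,035.19 m³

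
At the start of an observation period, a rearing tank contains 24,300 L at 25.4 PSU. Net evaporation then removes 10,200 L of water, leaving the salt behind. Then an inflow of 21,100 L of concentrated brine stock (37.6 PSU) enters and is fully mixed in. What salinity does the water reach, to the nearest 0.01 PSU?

40.07 PSU

After evaporation: salt = 24,300×25.4 = 617,220; volume = 24,300 − 10,200 = 14,100 L
After mixing: salt = 617,220 + 21,100×37.6 = 1,410,580; volume = 14,100 + 21,100 = 35,200 L
S = 1,410,580 / 35,200 = 40.0733 PSU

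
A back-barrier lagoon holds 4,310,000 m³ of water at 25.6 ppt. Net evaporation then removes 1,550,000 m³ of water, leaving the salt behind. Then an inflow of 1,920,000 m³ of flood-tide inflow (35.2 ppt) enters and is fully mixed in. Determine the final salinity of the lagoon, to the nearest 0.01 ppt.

38.02 ppt

After evaporation: salt = 4,310,000×25.6 = 110,336,000; volume = 4,310,000 − 1,550,000 = 2,760,000 m³
After mixing: salt = 110,336,000 + 1,920,000×35.2 = 177,920,000; volume = 2,760,000 + 1,920,000 = 4,680,000 m³
S = 177,920,000 / 4,680,000 = 38.0171 ppt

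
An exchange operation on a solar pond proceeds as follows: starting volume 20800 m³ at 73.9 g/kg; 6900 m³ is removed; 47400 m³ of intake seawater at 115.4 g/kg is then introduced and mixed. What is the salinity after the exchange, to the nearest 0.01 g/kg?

Remaining after removal: 13,900 m³ at 73.9 g/kg (salt = 1,027,210)
After addition: salt = 1,027,210 + 47,400×115.4 = 6,497,170; volume = 61,300 m³
S = 6,497,170 / 61,300 = 105.9897 g/kg

105.99 g/kg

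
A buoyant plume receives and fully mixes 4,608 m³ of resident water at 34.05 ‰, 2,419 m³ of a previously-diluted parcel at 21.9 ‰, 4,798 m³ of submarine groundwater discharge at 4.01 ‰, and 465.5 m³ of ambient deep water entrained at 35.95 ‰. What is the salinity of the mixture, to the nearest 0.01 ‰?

20.00 ‰

Conserving salt mass:
salt = 4,608×34.05 + 2,419×21.9 + 4,798×4.01 + 465.5×35.95 = 156,902.4 + 52,976.1 + 19,239.98 + 16,734.725 = 245,853.205
volume = 4,608 + 2,419 + 4,798 + 465.5 = 12,290.5 m³
S = 245,853.205 / 12,290.5 = 20.0035 ‰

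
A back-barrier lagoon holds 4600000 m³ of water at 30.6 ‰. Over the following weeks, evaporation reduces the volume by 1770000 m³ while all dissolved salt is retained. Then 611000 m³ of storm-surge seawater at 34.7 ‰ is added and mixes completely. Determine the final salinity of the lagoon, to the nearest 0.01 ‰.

After evaporation: salt = 4,600,000×30.6 = 140,760,000; volume = 4,600,000 − 1,770,000 = 2,830,000 m³
After mixing: salt = 140,760,000 + 611,000×34.7 = 161,961,700; volume = 2,830,000 + 611,000 = 3,441,000 m³
S = 161,961,700 / 3,441,000 = 47.0682 ‰

47.07 ‰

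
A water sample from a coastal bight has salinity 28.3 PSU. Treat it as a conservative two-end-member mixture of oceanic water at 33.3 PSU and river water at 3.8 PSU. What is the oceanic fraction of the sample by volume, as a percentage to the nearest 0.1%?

83.1%

Let g be the oceanic fraction. Salt balance per unit volume:
g×33.3 + (1−g)×3.8 = 28.3
g = (28.3 − 3.8) / (33.3 − 3.8) = 24.5/29.5 = 0.8305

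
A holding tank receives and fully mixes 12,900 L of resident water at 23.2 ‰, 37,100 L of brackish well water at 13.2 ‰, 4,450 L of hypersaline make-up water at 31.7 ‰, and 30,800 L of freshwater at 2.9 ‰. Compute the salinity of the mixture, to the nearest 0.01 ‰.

11.96 ‰

Conserving salt mass:
salt = 12,900×23.2 + 37,100×13.2 + 4,450×31.7 + 30,800×2.9 = 299,280 + 489,720 + 141,065 + 89,320 = 1,019,385
volume = 12,900 + 37,100 + 4,450 + 30,800 = 85,250 L
S = 1,019,385 / 85,250 = 11.9576 ‰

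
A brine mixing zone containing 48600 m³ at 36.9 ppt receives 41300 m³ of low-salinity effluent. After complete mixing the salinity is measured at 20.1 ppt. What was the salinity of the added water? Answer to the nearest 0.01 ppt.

Salt balance: 48,600×36.9 + 41,300×S = 89,900×20.1
1,793,340 + 41,300·S = 1,806,990
S = (1,806,990 − 1,793,340) / 41,300 = 0.3305 ppt

0.33 ppt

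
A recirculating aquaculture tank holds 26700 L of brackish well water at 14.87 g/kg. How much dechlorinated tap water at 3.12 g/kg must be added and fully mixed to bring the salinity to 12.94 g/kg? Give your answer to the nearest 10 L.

Salt balance: 26,700×14.87 + V×3.12 = (26,700+V)×12.94
397,029 + 3.12V = 345,498 + 12.94V
51,531 = 9.82V
V = 5,247.56 L

5250 L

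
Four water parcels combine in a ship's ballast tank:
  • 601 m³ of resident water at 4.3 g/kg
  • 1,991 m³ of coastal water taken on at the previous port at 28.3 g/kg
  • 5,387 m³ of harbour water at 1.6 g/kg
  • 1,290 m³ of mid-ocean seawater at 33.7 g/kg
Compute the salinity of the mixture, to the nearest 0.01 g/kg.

Mass of salt is conserved:
salt = 601×4.3 + 1,991×28.3 + 5,387×1.6 + 1,290×33.7 = 2,584.3 + 56,345.3 + 8,619.2 + 43,473 = 111,021.8
volume = 601 + 1,991 + 5,387 + 1,290 = 9,269 m³
S = 111,021.8 / 9,269 = 11.9778 g/kg

11.98 g/kg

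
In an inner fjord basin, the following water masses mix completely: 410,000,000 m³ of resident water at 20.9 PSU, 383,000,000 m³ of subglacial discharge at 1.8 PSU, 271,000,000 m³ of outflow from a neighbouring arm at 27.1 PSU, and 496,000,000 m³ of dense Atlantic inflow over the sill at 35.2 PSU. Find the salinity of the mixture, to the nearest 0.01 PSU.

Total salt / total volume:
salt = 410,000,000×20.9 + 383,000,000×1.8 + 271,000,000×27.1 + 496,000,000×35.2 = 8,569,000,000 + 689,400,000 + 7,344,100,000 + 17,459,200,000 = 34,061,700,000
volume = 410,000,000 + 383,000,000 + 271,000,000 + 496,000,000 = 1,560,000,000 m³
S = 34,061,700,000 / 1,560,000,000 = 21.8344 PSU

21.83 PSU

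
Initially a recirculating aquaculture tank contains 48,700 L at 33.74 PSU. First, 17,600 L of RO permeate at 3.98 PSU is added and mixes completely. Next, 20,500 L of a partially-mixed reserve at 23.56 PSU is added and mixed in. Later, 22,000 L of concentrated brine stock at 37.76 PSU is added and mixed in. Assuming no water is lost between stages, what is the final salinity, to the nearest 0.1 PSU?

27.8 PSU

Conserving salt mass:
Initial salt = 48,700×33.74 = 1,643,138
After stage 1: salt = 1,643,138 + 17,600×3.98 = 1,713,186; volume = 66,300 L; S = 25.84 PSU
After stage 2: salt = 1,713,186 + 20,500×23.56 = 2,196,166; volume = 86,800 L; S = 25.301 PSU
After stage 3: salt = 2,196,166 + 22,000×37.76 = 3,026,886; volume = 108,800 L
S = 3,026,886 / 108,800 = 27.8206 PSU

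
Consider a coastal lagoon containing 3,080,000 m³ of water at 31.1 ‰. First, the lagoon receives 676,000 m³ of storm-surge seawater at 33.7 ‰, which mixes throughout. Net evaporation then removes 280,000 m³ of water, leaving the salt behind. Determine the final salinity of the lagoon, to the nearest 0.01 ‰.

After mixing: salt = 3,080,000×31.1 + 676,000×33.7 = 118,569,200; volume = 3,756,000 m³
After evaporation: salt unchanged = 118,569,200; volume = 3,756,000 − 280,000 = 3,476,000 m³
S = 118,569,200 / 3,476,000 = 34.1108 ‰

34.11 ‰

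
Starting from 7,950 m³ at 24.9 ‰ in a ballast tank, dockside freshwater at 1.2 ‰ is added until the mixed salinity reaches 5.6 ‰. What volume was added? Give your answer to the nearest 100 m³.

34900 m³

Salt balance: 7,950×24.9 + V×1.2 = (7,950+V)×5.6
197,955 + 1.2V = 44,520 + 5.6V
153,435 = 4.4V
V = 34,871.59 m³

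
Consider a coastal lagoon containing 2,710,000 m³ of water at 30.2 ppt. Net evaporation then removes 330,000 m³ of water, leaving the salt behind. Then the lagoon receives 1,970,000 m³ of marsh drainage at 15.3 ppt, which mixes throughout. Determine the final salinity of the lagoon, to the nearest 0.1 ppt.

After evaporation: salt = 2,710,000×30.2 = 81,842,000; volume = 2,710,000 − 330,000 = 2,380,000 m³
After mixing: salt = 81,842,000 + 1,970,000×15.3 = 111,983,000; volume = 2,380,000 + 1,970,000 = 4,350,000 m³
S = 111,983,000 / 4,350,000 = 25.7432 ppt

25.7 ppt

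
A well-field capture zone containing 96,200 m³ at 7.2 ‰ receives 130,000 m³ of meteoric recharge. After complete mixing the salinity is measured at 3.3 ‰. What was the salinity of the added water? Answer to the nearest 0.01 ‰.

0.41 ‰

Salt balance: 96,200×7.2 + 130,000×S = 226,200×3.3
692,640 + 130,000·S = 746,460
S = (746,460 − 692,640) / 130,000 = 0.414 ‰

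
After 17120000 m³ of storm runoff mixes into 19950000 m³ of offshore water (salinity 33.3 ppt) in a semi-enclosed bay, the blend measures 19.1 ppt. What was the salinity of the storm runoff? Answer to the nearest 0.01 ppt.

2.55 ppt

Salt balance: 19,950,000×33.3 + 17,120,000×S = 37,070,000×19.1
664,335,000 + 17,120,000·S = 708,037,000
S = (708,037,000 − 664,335,000) / 17,120,000 = 2.5527 ppt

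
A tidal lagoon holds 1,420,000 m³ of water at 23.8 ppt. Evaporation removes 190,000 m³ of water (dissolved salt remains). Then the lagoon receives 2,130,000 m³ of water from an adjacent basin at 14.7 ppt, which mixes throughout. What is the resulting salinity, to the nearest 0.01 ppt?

19.38 ppt

After evaporation: salt = 1,420,000×23.8 = 33,796,000; volume = 1,420,000 − 190,000 = 1,230,000 m³
After mixing: salt = 33,796,000 + 2,130,000×14.7 = 65,107,000; volume = 1,230,000 + 2,130,000 = 3,360,000 m³
S = 65,107,000 / 3,360,000 = 19.3771 ppt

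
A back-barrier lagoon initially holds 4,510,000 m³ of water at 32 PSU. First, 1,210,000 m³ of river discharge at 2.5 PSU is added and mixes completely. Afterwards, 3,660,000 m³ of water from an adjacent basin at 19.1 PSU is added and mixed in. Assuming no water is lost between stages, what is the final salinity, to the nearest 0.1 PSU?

23.2 PSU

By conservation of dissolved salt,
Initial salt = 4,510,000×32 = 144,320,000
After stage 1: salt = 144,320,000 + 1,210,000×2.5 = 147,345,000; volume = 5,720,000 m³; S = 25.76 PSU
After stage 2: salt = 147,345,000 + 3,660,000×19.1 = 217,251,000; volume = 9,380,000 m³
S = 217,251,000 / 9,380,000 = 23.1611 PSU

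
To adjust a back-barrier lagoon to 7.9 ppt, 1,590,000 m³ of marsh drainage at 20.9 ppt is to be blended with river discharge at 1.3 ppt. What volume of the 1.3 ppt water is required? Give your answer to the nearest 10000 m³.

Salt balance: 1,590,000×20.9 + V×1.3 = (1,590,000+V)×7.9
33,231,000 + 1.3V = 12,561,000 + 7.9V
20,670,000 = 6.6V
V = 3,131,818.18 m³

3130000 m³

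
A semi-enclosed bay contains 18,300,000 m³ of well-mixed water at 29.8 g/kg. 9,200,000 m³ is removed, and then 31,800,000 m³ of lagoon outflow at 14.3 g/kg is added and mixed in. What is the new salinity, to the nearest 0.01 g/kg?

Remaining after removal: 9,100,000 m³ at 29.8 g/kg (salt = 271,180,000)
After addition: salt = 271,180,000 + 31,800,000×14.3 = 725,920,000; volume = 40,900,000 m³
S = 725,920,000 / 40,900,000 = 17.7487 g/kg

17.75 g/kg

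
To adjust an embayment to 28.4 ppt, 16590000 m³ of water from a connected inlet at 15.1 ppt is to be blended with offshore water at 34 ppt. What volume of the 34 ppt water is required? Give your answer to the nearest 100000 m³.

39400000 m³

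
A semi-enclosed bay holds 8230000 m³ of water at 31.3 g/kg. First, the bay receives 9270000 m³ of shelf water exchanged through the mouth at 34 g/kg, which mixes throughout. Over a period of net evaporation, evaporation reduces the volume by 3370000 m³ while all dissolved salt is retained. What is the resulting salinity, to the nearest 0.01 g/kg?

After mixing: salt = 8,230,000×31.3 + 9,270,000×34 = 572,779,000; volume = 17,500,000 m³
After evaporation: salt unchanged = 572,779,000; volume = 17,500,000 − 3,370,000 = 14,130,000 m³
S = 572,779,000 / 14,130,000 = 40.5364 g/kg

40.54 g/kg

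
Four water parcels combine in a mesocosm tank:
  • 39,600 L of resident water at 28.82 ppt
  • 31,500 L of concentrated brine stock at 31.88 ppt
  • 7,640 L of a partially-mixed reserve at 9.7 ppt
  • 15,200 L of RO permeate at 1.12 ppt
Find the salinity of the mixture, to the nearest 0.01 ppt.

23.81 ppt

Total salt / total volume:
salt = 39,600×28.82 + 31,500×31.88 + 7,640×9.7 + 15,200×1.12 = 1,141,272 + 1,004,220 + 74,108 + 17,024 = 2,236,624
volume = 39,600 + 31,500 + 7,640 + 15,200 = 93,940 L
S = 2,236,624 / 93,940 = 23.8091 ppt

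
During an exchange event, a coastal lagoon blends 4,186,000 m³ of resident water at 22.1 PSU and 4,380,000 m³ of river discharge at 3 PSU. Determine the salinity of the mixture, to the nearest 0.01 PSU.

By conservation of dissolved salt,
salt = 4,186,000×22.1 + 4,380,000×3 = 92,510,600 + 13,140,000 = 105,650,600
volume = 4,186,000 + 4,380,000 = 8,566,000 m³
S = 105,650,600 / 8,566,000 = 12.3337 PSU

12.33 PSU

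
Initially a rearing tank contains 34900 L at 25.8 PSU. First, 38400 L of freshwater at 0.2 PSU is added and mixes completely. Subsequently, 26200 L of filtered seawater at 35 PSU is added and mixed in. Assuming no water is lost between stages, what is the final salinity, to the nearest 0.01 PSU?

Conserving salt mass:
Initial salt = 34,900×25.8 = 900,420
After stage 1: salt = 900,420 + 38,400×0.2 = 908,100; volume = 73,300 L; S = 12.389 PSU
After stage 2: salt = 908,100 + 26,200×35 = 1,825,100; volume = 99,500 L
S = 1,825,100 / 99,500 = 18.3427 PSU

18.34 PSU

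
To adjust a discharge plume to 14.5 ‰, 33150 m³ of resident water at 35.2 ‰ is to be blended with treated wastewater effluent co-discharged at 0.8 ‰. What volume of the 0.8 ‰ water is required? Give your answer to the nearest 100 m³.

Salt balance: 33,150×35.2 + V×0.8 = (33,150+V)×14.5
1,166,880 + 0.8V = 480,675 + 14.5V
686,205 = 13.7V
V = 50,087.96 m³

50100 m³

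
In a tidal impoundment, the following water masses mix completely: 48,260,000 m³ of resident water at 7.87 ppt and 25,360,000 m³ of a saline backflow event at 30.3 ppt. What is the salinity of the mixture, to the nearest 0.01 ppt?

Mass of salt is conserved:
salt = 48,260,000×7.87 + 25,360,000×30.3 = 379,806,200 + 768,408,000 = 1,148,214,200
volume = 48,260,000 + 25,360,000 = 73,620,000 m³
S = 1,148,214,200 / 73,620,000 = 15.5965 ppt

15.60 ppt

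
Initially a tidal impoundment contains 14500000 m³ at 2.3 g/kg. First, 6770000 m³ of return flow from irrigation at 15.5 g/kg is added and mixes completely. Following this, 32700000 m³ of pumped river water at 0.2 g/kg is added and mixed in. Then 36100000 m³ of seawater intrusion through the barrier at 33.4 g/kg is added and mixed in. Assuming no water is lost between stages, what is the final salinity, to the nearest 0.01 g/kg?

Total salt / total volume:
Initial salt = 14,500,000×2.3 = 33,350,000
After stage 1: salt = 33,350,000 + 6,770,000×15.5 = 138,285,000; volume = 21,270,000 m³; S = 6.501 g/kg
After stage 2: salt = 138,285,000 + 32,700,000×0.2 = 144,825,000; volume = 53,970,000 m³; S = 2.683 g/kg
After stage 3: salt = 144,825,000 + 36,100,000×33.4 = 1,350,565,000; volume = 90,070,000 m³
S = 1,350,565,000 / 90,070,000 = 14.9946 g/kg

14.99 g/kg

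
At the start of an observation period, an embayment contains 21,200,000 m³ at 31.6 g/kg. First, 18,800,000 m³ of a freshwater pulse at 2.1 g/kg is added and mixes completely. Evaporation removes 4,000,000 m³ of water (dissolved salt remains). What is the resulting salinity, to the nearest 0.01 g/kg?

After mixing: salt = 21,200,000×31.6 + 18,800,000×2.1 = 709,400,000; volume = 40,000,000 m³
After evaporation: salt unchanged = 709,400,000; volume = 40,000,000 − 4,000,000 = 36,000,000 m³
S = 709,400,000 / 36,000,000 = 19.7056 g/kg

19.71 g/kg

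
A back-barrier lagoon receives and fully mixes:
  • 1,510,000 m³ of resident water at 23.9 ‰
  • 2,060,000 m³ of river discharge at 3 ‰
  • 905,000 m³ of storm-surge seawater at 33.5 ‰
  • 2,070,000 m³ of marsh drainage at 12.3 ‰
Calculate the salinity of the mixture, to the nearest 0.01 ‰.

Weighted by volume,
salt = 1,510,000×23.9 + 2,060,000×3 + 905,000×33.5 + 2,070,000×12.3 = 36,089,000 + 6,180,000 + 30,317,500 + 25,461,000 = 98,047,500
volume = 1,510,000 + 2,060,000 + 905,000 + 2,070,000 = 6,545,000 m³
S = 98,047,500 / 6,545,000 = 14.9805 ‰

14.98 ‰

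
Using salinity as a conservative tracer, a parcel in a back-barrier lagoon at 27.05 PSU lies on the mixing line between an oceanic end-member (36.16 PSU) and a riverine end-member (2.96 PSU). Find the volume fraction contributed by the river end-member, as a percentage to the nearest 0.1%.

27.4%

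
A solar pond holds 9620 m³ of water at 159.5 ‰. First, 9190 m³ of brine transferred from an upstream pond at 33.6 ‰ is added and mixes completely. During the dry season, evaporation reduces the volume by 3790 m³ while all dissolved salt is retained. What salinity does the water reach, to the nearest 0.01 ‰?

122.71 ‰

After mixing: salt = 9,620×159.5 + 9,190×33.6 = 1,843,174; volume = 18,810 m³
After evaporation: salt unchanged = 1,843,174; volume = 18,810 − 3,790 = 15,020 m³
S = 1,843,174 / 15,020 = 122.7146 ‰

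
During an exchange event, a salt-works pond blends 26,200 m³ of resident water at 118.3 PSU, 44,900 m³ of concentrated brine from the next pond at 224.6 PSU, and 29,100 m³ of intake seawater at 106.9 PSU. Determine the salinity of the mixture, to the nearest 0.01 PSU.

162.62 PSU

Total salt / total volume:
salt = 26,200×118.3 + 44,900×224.6 + 29,100×106.9 = 3,099,460 + 10,084,540 + 3,110,790 = 16,294,790
volume = 26,200 + 44,900 + 29,100 = 100,200 m³
S = 16,294,790 / 100,200 = 162.6227 PSU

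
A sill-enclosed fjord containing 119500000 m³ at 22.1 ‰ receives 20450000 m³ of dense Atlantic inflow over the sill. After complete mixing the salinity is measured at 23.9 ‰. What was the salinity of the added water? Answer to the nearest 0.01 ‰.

34.42 ‰

Salt balance: 119,500,000×22.1 + 20,450,000×S = 139,950,000×23.9
2,640,950,000 + 20,450,000·S = 3,344,805,000
S = (3,344,805,000 − 2,640,950,000) / 20,450,000 = 34.4183 ‰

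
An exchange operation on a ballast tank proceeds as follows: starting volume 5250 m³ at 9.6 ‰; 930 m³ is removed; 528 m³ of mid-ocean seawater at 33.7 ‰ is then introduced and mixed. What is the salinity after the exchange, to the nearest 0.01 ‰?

12.22 ‰

Remaining after removal: 4,320 m³ at 9.6 ‰ (salt = 41,472)
After addition: salt = 41,472 + 528×33.7 = 59,265.6; volume = 4,848 m³
S = 59,265.6 / 4,848 = 12.2248 ‰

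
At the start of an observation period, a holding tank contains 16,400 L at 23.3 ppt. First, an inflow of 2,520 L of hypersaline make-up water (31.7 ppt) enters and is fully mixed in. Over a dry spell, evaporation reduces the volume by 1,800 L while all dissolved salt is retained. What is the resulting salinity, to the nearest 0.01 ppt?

26.99 ppt

After mixing: salt = 16,400×23.3 + 2,520×31.7 = 462,004; volume = 18,920 L
After evaporation: salt unchanged = 462,004; volume = 18,920 − 1,800 = 17,120 L
S = 462,004 / 17,120 = 26.9862 ppt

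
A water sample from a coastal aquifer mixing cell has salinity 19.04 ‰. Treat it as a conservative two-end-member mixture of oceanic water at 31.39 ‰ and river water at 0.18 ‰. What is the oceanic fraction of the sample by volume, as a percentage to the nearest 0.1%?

60.4%

Let g be the oceanic fraction. Salt balance per unit volume:
g×31.39 + (1−g)×0.18 = 19.04
g = (19.04 − 0.18) / (31.39 − 0.18) = 18.86/31.21 = 0.6043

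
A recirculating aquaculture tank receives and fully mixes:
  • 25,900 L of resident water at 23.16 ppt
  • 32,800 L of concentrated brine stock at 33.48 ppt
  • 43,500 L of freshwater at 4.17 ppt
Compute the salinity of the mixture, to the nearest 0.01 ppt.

Conserving salt mass:
salt = 25,900×23.16 + 32,800×33.48 + 43,500×4.17 = 599,844 + 1,098,144 + 181,395 = 1,879,383
volume = 25,900 + 32,800 + 43,500 = 102,200 L
S = 1,879,383 / 102,200 = 18.3893 ppt

18.39 ppt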